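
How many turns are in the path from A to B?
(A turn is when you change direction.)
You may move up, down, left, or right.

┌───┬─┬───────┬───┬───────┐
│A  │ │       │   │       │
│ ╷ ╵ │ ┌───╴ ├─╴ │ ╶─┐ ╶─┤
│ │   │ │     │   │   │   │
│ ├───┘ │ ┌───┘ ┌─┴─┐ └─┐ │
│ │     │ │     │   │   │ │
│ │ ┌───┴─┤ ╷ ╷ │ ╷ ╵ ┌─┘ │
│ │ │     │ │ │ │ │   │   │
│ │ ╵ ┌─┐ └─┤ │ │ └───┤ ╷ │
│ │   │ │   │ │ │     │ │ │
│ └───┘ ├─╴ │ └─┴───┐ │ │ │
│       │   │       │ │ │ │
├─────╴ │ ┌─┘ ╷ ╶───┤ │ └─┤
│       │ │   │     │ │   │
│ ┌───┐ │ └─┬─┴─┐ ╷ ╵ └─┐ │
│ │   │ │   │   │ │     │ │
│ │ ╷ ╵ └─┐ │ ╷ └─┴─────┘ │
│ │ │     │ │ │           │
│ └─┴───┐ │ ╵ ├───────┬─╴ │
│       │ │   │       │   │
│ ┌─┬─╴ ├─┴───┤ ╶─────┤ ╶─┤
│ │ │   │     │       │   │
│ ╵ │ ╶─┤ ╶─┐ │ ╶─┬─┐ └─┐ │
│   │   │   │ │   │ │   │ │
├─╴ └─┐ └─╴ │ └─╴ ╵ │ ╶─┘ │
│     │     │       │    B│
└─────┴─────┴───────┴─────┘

Directions: down, down, down, down, down, right, right, right, down, left, left, left, down, down, down, right, right, right, down, left, down, right, down, right, right, up, left, up, right, right, down, down, right, right, up, left, up, right, right, right, down, down, right, right
Number of turns: 23

Solution:

┌───┬─┬───────┬───┬───────┐
│A  │ │       │   │       │
│ ╷ ╵ │ ┌───╴ ├─╴ │ ╶─┐ ╶─┤
│↓│   │ │     │   │   │   │
│ ├───┘ │ ┌───┘ ┌─┴─┐ └─┐ │
│↓│     │ │     │   │   │ │
│ │ ┌───┴─┤ ╷ ╷ │ ╷ ╵ ┌─┘ │
│↓│ │     │ │ │ │ │   │   │
│ │ ╵ ┌─┐ └─┤ │ │ └───┤ ╷ │
│↓│   │ │   │ │ │     │ │ │
│ └───┘ ├─╴ │ └─┴───┐ │ │ │
│↳ → → ↓│   │       │ │ │ │
├─────╴ │ ┌─┘ ╷ ╶───┤ │ └─┤
│↓ ← ← ↲│ │   │     │ │   │
│ ┌───┐ │ └─┬─┴─┐ ╷ ╵ └─┐ │
│↓│   │ │   │   │ │     │ │
│ │ ╷ ╵ └─┐ │ ╷ └─┴─────┘ │
│↓│ │     │ │ │           │
│ └─┴───┐ │ ╵ ├───────┬─╴ │
│↳ → → ↓│ │   │       │   │
│ ┌─┬─╴ ├─┴───┤ ╶─────┤ ╶─┤
│ │ │↓ ↲│↱ → ↓│↱ → → ↓│   │
│ ╵ │ ╶─┤ ╶─┐ │ ╶─┬─┐ └─┐ │
│   │↳ ↓│↑ ↰│↓│↑ ↰│ │↓  │ │
├─╴ └─┐ └─╴ │ └─╴ ╵ │ ╶─┘ │
│     │↳ → ↑│↳ → ↑  │↳ → B│
└─────┴─────┴───────┴─────┘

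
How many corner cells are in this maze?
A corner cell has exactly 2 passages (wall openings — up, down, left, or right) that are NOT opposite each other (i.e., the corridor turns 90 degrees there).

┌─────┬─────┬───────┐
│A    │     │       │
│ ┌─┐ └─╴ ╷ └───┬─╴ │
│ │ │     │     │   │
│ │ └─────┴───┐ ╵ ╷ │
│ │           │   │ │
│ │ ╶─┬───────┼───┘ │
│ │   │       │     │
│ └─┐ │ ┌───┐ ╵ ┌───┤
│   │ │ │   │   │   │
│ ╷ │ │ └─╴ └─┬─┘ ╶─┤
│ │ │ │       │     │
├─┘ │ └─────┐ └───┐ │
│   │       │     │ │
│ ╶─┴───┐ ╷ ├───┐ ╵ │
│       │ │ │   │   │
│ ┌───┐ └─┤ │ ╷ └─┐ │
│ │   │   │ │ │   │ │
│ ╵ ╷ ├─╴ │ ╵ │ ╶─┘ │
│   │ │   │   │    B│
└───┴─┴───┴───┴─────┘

Counting corner cells (2 non-opposite passages):
Total corners: 46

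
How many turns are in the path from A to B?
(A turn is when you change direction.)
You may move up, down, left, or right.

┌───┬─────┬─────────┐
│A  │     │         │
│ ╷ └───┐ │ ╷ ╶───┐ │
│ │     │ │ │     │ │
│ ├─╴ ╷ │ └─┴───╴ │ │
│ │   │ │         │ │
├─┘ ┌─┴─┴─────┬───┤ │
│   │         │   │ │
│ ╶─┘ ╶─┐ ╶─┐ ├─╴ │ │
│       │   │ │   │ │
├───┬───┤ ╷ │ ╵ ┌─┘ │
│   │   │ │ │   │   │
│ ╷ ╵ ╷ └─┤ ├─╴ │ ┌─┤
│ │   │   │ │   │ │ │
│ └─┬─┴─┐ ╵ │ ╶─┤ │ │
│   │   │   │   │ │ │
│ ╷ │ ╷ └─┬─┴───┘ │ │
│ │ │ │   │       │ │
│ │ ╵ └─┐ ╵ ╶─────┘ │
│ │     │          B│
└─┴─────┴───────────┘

Directions: right, down, right, down, left, down, left, down, right, right, up, right, right, down, right, down, down, down, left, up, left, up, left, down, left, up, left, down, down, right, down, down, right, up, up, right, down, right, down, right, right, right, right, right
Number of turns: 32

Solution:

┌───┬─────┬─────────┐
│A ↓│     │         │
│ ╷ └───┐ │ ╷ ╶───┐ │
│ │↳ ↓  │ │ │     │ │
│ ├─╴ ╷ │ └─┴───╴ │ │
│ │↓ ↲│ │         │ │
├─┘ ┌─┴─┴─────┬───┤ │
│↓ ↲│↱ → ↓    │   │ │
│ ╶─┘ ╶─┐ ╶─┐ ├─╴ │ │
│↳ → ↑  │↳ ↓│ │   │ │
├───┬───┤ ╷ │ ╵ ┌─┘ │
│↓ ↰│↓ ↰│ │↓│   │   │
│ ╷ ╵ ╷ └─┤ ├─╴ │ ┌─┤
│↓│↑ ↲│↑ ↰│↓│   │ │ │
│ └─┬─┴─┐ ╵ │ ╶─┤ │ │
│↳ ↓│↱ ↓│↑ ↲│   │ │ │
│ ╷ │ ╷ └─┬─┴───┘ │ │
│ │↓│↑│↳ ↓│       │ │
│ │ ╵ └─┐ ╵ ╶─────┘ │
│ │↳ ↑  │↳ → → → → B│
└─┴─────┴───────────┘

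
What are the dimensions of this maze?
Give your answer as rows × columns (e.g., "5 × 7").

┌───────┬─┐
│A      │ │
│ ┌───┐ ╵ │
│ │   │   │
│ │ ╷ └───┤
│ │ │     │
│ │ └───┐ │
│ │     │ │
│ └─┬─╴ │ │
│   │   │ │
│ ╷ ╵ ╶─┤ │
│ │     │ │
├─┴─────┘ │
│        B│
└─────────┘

Counting the maze dimensions:
Rows (vertical): 7
Columns (horizontal): 5
Dimensions: 7 × 5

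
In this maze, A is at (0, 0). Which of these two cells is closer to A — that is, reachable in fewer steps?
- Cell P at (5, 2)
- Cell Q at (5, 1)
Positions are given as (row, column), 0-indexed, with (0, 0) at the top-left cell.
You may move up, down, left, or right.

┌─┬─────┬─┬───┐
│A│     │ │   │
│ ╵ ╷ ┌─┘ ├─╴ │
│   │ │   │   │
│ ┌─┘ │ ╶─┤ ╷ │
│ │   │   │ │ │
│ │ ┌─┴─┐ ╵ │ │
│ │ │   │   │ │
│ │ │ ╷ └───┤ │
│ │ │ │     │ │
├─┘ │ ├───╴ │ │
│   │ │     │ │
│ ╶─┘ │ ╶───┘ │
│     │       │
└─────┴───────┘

Shortest path A → P at (5, 2): 15 steps
Shortest path A → Q at (5, 1): 10 steps

Q is closer (10 steps vs 15 steps).

Path to P:

┌─┬─────┬─┬───┐
│A│↱ ↓  │ │   │
│ ╵ ╷ ┌─┘ ├─╴ │
│↳ ↑│↓│   │   │
│ ┌─┘ │ ╶─┤ ╷ │
│ │↓ ↲│   │ │ │
│ │ ┌─┴─┐ ╵ │ │
│ │↓│   │   │ │
│ │ │ ╷ └───┤ │
│ │↓│ │     │ │
├─┘ │ ├───╴ │ │
│↓ ↲│P│     │ │
│ ╶─┘ │ ╶───┘ │
│↳ → ↑│       │
└─────┴───────┘

Path to Q:

┌─┬─────┬─┬───┐
│A│↱ ↓  │ │   │
│ ╵ ╷ ┌─┘ ├─╴ │
│↳ ↑│↓│   │   │
│ ┌─┘ │ ╶─┤ ╷ │
│ │↓ ↲│   │ │ │
│ │ ┌─┴─┐ ╵ │ │
│ │↓│   │   │ │
│ │ │ ╷ └───┤ │
│ │↓│ │     │ │
├─┘ │ ├───╴ │ │
│  Q│ │     │ │
│ ╶─┘ │ ╶───┘ │
│     │       │
└─────┴───────┘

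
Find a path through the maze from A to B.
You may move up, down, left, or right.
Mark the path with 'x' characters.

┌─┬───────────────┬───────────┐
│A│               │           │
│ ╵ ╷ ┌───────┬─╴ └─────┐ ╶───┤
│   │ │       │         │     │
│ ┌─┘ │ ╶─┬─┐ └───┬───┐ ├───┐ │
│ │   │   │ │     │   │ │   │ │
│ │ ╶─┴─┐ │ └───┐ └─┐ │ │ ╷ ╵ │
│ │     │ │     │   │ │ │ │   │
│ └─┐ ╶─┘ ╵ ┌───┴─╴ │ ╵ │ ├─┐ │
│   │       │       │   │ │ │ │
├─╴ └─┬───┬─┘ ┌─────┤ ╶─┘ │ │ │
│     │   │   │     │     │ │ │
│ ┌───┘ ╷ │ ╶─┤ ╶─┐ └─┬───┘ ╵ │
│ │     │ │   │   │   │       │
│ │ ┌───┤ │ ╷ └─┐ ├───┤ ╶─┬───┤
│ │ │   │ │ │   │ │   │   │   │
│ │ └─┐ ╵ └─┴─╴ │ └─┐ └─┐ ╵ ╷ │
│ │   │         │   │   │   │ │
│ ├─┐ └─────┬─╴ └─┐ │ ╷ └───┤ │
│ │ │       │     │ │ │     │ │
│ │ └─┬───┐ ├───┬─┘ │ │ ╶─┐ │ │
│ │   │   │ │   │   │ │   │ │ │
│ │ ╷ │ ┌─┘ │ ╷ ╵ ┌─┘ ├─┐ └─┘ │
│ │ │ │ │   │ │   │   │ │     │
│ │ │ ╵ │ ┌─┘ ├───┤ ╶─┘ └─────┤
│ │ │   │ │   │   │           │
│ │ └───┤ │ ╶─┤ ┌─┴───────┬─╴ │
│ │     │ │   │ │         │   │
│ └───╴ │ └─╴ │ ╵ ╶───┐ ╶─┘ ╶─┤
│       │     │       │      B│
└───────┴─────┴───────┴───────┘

Finding the shortest path through the maze:
Path length: 64 steps
Directions: down → right → up → right → right → right → right → right → right → right → down → right → right → right → down → down → down → left → down → right → right → up → up → up → right → down → right → down → down → down → left → left → left → down → right → down → right → up → right → down → down → down → down → left → left → up → left → up → up → left → down → down → down → left → down → right → right → right → right → right → down → left → down → right

Solution:

┌─┬───────────────┬───────────┐
│A│x x x x x x x x│           │
│ ╵ ╷ ┌───────┬─╴ └─────┐ ╶───┤
│x x│ │       │  x x x x│     │
│ ┌─┘ │ ╶─┬─┐ └───┬───┐ ├───┐ │
│ │   │   │ │     │   │x│x x│ │
│ │ ╶─┴─┐ │ └───┐ └─┐ │ │ ╷ ╵ │
│ │     │ │     │   │ │x│x│x x│
│ └─┐ ╶─┘ ╵ ┌───┴─╴ │ ╵ │ ├─┐ │
│   │       │       │x x│x│ │x│
├─╴ └─┬───┬─┘ ┌─────┤ ╶─┘ │ │ │
│     │   │   │     │x x x│ │x│
│ ┌───┘ ╷ │ ╶─┤ ╶─┐ └─┬───┘ ╵ │
│ │     │ │   │   │   │x x x x│
│ │ ┌───┤ │ ╷ └─┐ ├───┤ ╶─┬───┤
│ │ │   │ │ │   │ │   │x x│x x│
│ │ └─┐ ╵ └─┴─╴ │ └─┐ └─┐ ╵ ╷ │
│ │   │         │   │x x│x x│x│
│ ├─┐ └─────┬─╴ └─┐ │ ╷ └───┤ │
│ │ │       │     │ │x│x    │x│
│ │ └─┬───┐ ├───┬─┘ │ │ ╶─┐ │ │
│ │   │   │ │   │   │x│x x│ │x│
│ │ ╷ │ ┌─┘ │ ╷ ╵ ┌─┘ ├─┐ └─┘ │
│ │ │ │ │   │ │   │x x│ │x x x│
│ │ │ ╵ │ ┌─┘ ├───┤ ╶─┘ └─────┤
│ │ │   │ │   │   │x x x x x x│
│ │ └───┤ │ ╶─┤ ┌─┴───────┬─╴ │
│ │     │ │   │ │         │x x│
│ └───╴ │ └─╴ │ ╵ ╶───┐ ╶─┘ ╶─┤
│       │     │       │    x B│
└───────┴─────┴───────┴───────┘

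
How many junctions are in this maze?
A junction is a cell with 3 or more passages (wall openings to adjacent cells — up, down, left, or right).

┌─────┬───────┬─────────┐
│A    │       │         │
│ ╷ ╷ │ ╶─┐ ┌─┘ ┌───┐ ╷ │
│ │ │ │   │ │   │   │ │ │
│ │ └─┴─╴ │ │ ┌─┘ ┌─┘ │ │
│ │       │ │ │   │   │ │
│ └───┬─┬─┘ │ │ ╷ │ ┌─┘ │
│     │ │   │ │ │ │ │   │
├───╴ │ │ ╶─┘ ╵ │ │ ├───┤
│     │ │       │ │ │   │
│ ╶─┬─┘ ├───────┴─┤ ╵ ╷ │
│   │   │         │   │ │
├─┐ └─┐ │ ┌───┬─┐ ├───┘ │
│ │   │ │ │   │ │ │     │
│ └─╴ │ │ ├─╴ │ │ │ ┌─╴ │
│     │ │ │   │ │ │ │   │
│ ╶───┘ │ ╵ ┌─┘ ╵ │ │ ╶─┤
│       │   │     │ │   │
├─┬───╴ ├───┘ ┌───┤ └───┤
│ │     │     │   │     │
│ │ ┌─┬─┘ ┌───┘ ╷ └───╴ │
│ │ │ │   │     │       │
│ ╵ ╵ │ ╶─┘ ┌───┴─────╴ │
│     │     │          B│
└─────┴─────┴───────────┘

Checking each cell for number of passages:

Junctions found (3+ passages):
  (0, 1): 3 passages
  (0, 5): 3 passages
  (0, 10): 3 passages
  (2, 8): 3 passages
  (4, 6): 3 passages
  (5, 3): 3 passages
  (6, 11): 3 passages
  (7, 0): 3 passages
  (8, 3): 3 passages
  (8, 7): 3 passages
  (10, 11): 3 passages
  (11, 1): 3 passages
Total junctions: 12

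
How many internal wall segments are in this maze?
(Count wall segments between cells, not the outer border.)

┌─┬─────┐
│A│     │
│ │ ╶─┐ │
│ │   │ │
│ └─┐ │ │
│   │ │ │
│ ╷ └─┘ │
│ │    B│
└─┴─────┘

Counting internal wall segments:
Total internal walls: 9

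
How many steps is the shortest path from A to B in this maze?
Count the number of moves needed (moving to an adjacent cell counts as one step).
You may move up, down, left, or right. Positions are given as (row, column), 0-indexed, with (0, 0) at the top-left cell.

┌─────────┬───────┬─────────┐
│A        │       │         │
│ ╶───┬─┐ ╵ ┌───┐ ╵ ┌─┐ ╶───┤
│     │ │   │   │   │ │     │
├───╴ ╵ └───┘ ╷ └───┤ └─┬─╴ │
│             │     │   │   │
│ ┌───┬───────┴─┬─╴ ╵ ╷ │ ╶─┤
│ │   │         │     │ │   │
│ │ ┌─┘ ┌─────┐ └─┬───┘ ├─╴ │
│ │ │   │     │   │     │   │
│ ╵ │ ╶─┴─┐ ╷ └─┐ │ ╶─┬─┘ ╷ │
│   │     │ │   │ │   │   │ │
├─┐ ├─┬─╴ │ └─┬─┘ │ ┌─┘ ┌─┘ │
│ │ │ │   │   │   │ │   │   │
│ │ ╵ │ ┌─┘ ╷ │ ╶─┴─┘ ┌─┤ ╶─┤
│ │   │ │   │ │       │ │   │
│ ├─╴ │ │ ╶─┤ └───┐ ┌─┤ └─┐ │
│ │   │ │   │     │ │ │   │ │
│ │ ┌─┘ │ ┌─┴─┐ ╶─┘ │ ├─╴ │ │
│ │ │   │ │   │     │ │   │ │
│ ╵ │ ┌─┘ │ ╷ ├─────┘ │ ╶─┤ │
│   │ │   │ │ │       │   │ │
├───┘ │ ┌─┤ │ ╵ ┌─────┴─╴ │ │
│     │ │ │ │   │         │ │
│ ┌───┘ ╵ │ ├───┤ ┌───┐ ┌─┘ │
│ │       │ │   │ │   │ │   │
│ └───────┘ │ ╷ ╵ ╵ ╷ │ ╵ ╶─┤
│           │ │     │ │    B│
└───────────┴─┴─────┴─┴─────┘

Using BFS to find shortest path:
Start: (0, 0), End: (13, 13)
Path found:
(0,0) → (0,1) → (0,2) → (0,3) → (0,4) → (1,4) → (1,5) → (0,5) → (0,6) → (0,7) → (0,8) → (1,8) → (1,9) → (0,9) → (0,10) → (0,11) → (1,11) → (1,12) → (1,13) → (2,13) → (2,12) → (3,12) → (3,13) → (4,13) → (5,13) → (6,13) → (6,12) → (7,12) → (7,13) → (8,13) → (9,13) → (10,13) → (11,13) → (12,13) → (12,12) → (13,12) → (13,13)
Number of steps: 36

Solution:

┌─────────┬───────┬─────────┐
│A → → → ↓│↱ → → ↓│↱ → ↓    │
│ ╶───┬─┐ ╵ ┌───┐ ╵ ┌─┐ ╶───┤
│     │ │↳ ↑│   │↳ ↑│ │↳ → ↓│
├───╴ ╵ └───┘ ╷ └───┤ └─┬─╴ │
│             │     │   │↓ ↲│
│ ┌───┬───────┴─┬─╴ ╵ ╷ │ ╶─┤
│ │   │         │     │ │↳ ↓│
│ │ ┌─┘ ┌─────┐ └─┬───┘ ├─╴ │
│ │ │   │     │   │     │  ↓│
│ ╵ │ ╶─┴─┐ ╷ └─┐ │ ╶─┬─┘ ╷ │
│   │     │ │   │ │   │   │↓│
├─┐ ├─┬─╴ │ └─┬─┘ │ ┌─┘ ┌─┘ │
│ │ │ │   │   │   │ │   │↓ ↲│
│ │ ╵ │ ┌─┘ ╷ │ ╶─┴─┘ ┌─┤ ╶─┤
│ │   │ │   │ │       │ │↳ ↓│
│ ├─╴ │ │ ╶─┤ └───┐ ┌─┤ └─┐ │
│ │   │ │   │     │ │ │   │↓│
│ │ ┌─┘ │ ┌─┴─┐ ╶─┘ │ ├─╴ │ │
│ │ │   │ │   │     │ │   │↓│
│ ╵ │ ┌─┘ │ ╷ ├─────┘ │ ╶─┤ │
│   │ │   │ │ │       │   │↓│
├───┘ │ ┌─┤ │ ╵ ┌─────┴─╴ │ │
│     │ │ │ │   │         │↓│
│ ┌───┘ ╵ │ ├───┤ ┌───┐ ┌─┘ │
│ │       │ │   │ │   │ │↓ ↲│
│ └───────┘ │ ╷ ╵ ╵ ╷ │ ╵ ╶─┤
│           │ │     │ │  ↳ B│
└───────────┴─┴─────┴─┴─────┘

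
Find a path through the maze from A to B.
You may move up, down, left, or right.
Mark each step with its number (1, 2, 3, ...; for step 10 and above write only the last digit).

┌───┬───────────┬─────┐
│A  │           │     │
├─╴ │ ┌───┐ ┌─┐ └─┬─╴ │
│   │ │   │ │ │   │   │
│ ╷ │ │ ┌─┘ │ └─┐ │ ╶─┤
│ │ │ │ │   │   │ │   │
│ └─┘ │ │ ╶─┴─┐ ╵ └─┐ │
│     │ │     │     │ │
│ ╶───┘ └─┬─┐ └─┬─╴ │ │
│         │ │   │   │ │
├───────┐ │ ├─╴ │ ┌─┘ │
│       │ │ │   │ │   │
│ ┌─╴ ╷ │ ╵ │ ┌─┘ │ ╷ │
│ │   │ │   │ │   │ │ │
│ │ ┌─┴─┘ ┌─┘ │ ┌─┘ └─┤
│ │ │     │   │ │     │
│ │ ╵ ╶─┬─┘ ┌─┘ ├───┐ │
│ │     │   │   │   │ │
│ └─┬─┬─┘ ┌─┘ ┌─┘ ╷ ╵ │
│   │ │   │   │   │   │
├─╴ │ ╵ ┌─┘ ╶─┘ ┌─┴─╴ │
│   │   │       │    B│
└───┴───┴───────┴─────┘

Finding the shortest path through the maze:
Path length: 40 steps
Directions: right → down → left → down → down → right → right → up → up → up → right → right → right → right → right → down → right → down → down → right → down → left → down → down → left → down → down → left → down → left → down → right → right → up → right → up → right → down → right → down

Solution:

┌───┬───────────┬─────┐
│A 1│0 1 2 3 4 5│     │
├─╴ │ ┌───┐ ┌─┐ └─┬─╴ │
│3 2│9│   │ │ │6 7│   │
│ ╷ │ │ ┌─┘ │ └─┐ │ ╶─┤
│4│ │8│ │   │   │8│   │
│ └─┘ │ │ ╶─┴─┐ ╵ └─┐ │
│5 6 7│ │     │  9 0│ │
│ ╶───┘ └─┬─┐ └─┬─╴ │ │
│         │ │   │2 1│ │
├───────┐ │ ├─╴ │ ┌─┘ │
│       │ │ │   │3│   │
│ ┌─╴ ╷ │ ╵ │ ┌─┘ │ ╷ │
│ │   │ │   │ │5 4│ │ │
│ │ ┌─┴─┘ ┌─┘ │ ┌─┘ └─┤
│ │ │     │   │6│     │
│ │ ╵ ╶─┬─┘ ┌─┘ ├───┐ │
│ │     │   │8 7│6 7│ │
│ └─┬─┬─┘ ┌─┘ ┌─┘ ╷ ╵ │
│   │ │   │0 9│4 5│8 9│
├─╴ │ ╵ ┌─┘ ╶─┘ ┌─┴─╴ │
│   │   │  1 2 3│    B│
└───┴───┴───────┴─────┘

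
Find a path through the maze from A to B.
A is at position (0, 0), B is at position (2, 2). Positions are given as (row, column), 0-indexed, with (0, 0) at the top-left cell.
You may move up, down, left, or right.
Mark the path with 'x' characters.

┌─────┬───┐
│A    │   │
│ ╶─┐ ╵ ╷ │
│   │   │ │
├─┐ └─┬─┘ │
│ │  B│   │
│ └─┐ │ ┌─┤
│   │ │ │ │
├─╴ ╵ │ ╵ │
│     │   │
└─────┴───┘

Finding the shortest path from (0, 0) to (2, 2):
Path length: 4 steps
Directions: down → right → down → right

Solution:

┌─────┬───┐
│A    │   │
│ ╶─┐ ╵ ╷ │
│x x│   │ │
├─┐ └─┬─┘ │
│ │x B│   │
│ └─┐ │ ┌─┤
│   │ │ │ │
├─╴ ╵ │ ╵ │
│     │   │
└─────┴───┘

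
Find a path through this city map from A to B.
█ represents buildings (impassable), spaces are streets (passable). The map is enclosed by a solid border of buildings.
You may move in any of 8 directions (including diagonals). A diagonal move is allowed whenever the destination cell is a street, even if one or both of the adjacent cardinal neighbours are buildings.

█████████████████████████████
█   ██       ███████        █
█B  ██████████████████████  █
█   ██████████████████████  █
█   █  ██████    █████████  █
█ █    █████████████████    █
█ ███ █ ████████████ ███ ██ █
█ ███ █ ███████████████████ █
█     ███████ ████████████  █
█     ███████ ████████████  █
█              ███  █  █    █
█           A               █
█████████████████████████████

Finding the shortest path from A to B:
Movement: 8-directional
Path length: 14 steps
Directions: left → left → left → left → left → up-left → up-left → up → up → up → up-left → up-left → up-left → up-left

Solution:

█████████████████████████████
█   ██       ███████        █
█B  ██████████████████████  █
█ ↖ ██████████████████████  █
█  ↖█  ██████    █████████  █
█ █ ↖  █████████████████    █
█ ███↖█ ████████████ ███ ██ █
█ ███↑█ ███████████████████ █
█    ↑███████ ████████████  █
█    ↑███████ ████████████  █
█     ↖        ███  █  █    █
█      ↖←←←←A               █
█████████████████████████████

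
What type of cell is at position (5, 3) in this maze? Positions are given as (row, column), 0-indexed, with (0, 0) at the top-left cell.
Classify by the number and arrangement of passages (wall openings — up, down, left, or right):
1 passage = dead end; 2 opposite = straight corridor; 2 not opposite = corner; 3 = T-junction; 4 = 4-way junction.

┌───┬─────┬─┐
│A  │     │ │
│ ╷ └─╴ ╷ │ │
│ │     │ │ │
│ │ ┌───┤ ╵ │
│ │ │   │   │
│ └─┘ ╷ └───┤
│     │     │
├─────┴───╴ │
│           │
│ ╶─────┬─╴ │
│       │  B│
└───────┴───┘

Checking cell at (5, 3):
Number of passages: 1
Cell type: dead end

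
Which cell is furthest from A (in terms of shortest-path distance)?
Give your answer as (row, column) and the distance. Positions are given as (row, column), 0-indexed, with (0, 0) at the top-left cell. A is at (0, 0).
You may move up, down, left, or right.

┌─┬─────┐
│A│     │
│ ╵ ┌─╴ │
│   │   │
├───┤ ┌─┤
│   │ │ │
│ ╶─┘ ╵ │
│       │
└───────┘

Computing BFS distances from A to all cells:
Furthest cell: (2, 1)
Distance: 13 steps

Path from A to the furthest cell:

┌─┬─────┐
│A│↱ → ↓│
│ ╵ ┌─╴ │
│↳ ↑│↓ ↲│
├───┤ ┌─┤
│↱ B│↓│ │
│ ╶─┘ ╵ │
│↑ ← ↲  │
└───────┘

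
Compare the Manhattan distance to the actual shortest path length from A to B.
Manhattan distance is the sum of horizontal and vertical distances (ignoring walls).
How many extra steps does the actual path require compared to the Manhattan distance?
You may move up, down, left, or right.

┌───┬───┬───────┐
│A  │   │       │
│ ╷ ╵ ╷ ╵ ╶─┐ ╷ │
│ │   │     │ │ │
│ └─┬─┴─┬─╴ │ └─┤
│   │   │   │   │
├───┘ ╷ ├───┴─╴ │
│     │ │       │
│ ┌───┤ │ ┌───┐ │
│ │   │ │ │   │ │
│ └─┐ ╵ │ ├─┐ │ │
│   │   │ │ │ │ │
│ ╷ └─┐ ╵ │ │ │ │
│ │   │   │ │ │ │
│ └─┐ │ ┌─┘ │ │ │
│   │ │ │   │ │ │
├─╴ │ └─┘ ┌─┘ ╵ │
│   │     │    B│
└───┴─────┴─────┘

Manhattan distance: |8 - 0| + |7 - 0| = 15
Actual path length: 19
Extra steps: 19 - 15 = 4

Solution:

┌───┬───┬───────┐
│A ↓│↱ ↓│↱ → ↓  │
│ ╷ ╵ ╷ ╵ ╶─┐ ╷ │
│ │↳ ↑│↳ ↑  │↓│ │
│ └─┬─┴─┬─╴ │ └─┤
│   │   │   │↳ ↓│
├───┘ ╷ ├───┴─╴ │
│     │ │      ↓│
│ ┌───┤ │ ┌───┐ │
│ │   │ │ │   │↓│
│ └─┐ ╵ │ ├─┐ │ │
│   │   │ │ │ │↓│
│ ╷ └─┐ ╵ │ │ │ │
│ │   │   │ │ │↓│
│ └─┐ │ ┌─┘ │ │ │
│   │ │ │   │ │↓│
├─╴ │ └─┘ ┌─┘ ╵ │
│   │     │    B│
└───┴─────┴─────┘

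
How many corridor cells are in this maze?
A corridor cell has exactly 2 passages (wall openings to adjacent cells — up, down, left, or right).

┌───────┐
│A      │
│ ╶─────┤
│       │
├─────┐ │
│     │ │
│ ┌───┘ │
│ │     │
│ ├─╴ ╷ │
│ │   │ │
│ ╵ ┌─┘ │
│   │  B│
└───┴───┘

Counting cells with exactly 2 passages:
Total corridor cells: 18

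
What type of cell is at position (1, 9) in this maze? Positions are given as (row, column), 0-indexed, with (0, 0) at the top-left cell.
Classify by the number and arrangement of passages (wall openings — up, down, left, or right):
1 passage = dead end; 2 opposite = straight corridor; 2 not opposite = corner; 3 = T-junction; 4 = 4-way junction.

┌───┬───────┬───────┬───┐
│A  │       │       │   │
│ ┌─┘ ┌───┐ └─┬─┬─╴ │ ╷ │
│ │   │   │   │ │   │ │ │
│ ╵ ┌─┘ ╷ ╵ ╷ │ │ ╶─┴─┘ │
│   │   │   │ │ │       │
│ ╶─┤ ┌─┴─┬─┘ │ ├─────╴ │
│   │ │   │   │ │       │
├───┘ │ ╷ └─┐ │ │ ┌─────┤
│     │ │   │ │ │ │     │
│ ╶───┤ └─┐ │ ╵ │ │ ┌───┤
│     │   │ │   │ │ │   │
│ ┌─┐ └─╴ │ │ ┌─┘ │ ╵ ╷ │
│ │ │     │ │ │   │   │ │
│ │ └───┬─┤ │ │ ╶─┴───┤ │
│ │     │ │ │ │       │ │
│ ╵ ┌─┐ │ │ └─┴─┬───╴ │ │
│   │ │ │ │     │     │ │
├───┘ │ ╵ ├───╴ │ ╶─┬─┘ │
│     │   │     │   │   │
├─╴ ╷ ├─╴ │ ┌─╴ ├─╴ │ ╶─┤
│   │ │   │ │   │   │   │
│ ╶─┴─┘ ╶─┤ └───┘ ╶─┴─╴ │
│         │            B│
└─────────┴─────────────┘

Checking cell at (1, 9):
Number of passages: 2
Cell type: corner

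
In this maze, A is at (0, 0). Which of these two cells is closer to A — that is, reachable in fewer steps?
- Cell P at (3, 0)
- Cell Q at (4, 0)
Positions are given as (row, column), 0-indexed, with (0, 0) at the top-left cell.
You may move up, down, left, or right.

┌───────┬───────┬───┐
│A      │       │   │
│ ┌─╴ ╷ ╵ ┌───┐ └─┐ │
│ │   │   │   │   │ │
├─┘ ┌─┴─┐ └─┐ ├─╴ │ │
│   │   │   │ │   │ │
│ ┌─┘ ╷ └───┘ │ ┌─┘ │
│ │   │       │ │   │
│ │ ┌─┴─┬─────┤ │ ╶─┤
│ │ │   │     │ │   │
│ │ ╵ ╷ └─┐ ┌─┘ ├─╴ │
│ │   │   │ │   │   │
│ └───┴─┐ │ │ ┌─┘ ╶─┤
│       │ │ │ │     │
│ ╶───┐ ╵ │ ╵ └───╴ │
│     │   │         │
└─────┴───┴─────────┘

Shortest path A → P at (3, 0): 7 steps
Shortest path A → Q at (4, 0): 8 steps

P is closer (7 steps vs 8 steps).

Path to P:

┌───────┬───────┬───┐
│A → ↓  │       │   │
│ ┌─╴ ╷ ╵ ┌───┐ └─┐ │
│ │↓ ↲│   │   │   │ │
├─┘ ┌─┴─┐ └─┐ ├─╴ │ │
│↓ ↲│   │   │ │   │ │
│ ┌─┘ ╷ └───┘ │ ┌─┘ │
│P│   │       │ │   │
│ │ ┌─┴─┬─────┤ │ ╶─┤
│ │ │   │     │ │   │
│ │ ╵ ╷ └─┐ ┌─┘ ├─╴ │
│ │   │   │ │   │   │
│ └───┴─┐ │ │ ┌─┘ ╶─┤
│       │ │ │ │     │
│ ╶───┐ ╵ │ ╵ └───╴ │
│     │   │         │
└─────┴───┴─────────┘

Path to Q:

┌───────┬───────┬───┐
│A → ↓  │       │   │
│ ┌─╴ ╷ ╵ ┌───┐ └─┐ │
│ │↓ ↲│   │   │   │ │
├─┘ ┌─┴─┐ └─┐ ├─╴ │ │
│↓ ↲│   │   │ │   │ │
│ ┌─┘ ╷ └───┘ │ ┌─┘ │
│↓│   │       │ │   │
│ │ ┌─┴─┬─────┤ │ ╶─┤
│Q│ │   │     │ │   │
│ │ ╵ ╷ └─┐ ┌─┘ ├─╴ │
│ │   │   │ │   │   │
│ └───┴─┐ │ │ ┌─┘ ╶─┤
│       │ │ │ │     │
│ ╶───┐ ╵ │ ╵ └───╴ │
│     │   │         │
└─────┴───┴─────────┘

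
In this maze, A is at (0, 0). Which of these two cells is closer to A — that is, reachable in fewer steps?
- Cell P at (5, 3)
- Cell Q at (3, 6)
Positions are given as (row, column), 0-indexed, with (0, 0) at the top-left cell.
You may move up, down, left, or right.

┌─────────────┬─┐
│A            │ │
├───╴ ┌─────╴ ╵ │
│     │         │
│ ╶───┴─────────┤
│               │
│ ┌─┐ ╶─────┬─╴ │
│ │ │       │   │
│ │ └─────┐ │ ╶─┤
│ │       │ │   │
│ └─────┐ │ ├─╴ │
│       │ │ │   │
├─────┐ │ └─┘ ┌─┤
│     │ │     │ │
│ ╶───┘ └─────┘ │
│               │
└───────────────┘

Shortest path A → P at (5, 3): 12 steps
Shortest path A → Q at (3, 6): 15 steps

P is closer (12 steps vs 15 steps).

Path to P:

┌─────────────┬─┐
│A → ↓        │ │
├───╴ ┌─────╴ ╵ │
│↓ ← ↲│         │
│ ╶───┴─────────┤
│↓              │
│ ┌─┐ ╶─────┬─╴ │
│↓│ │       │   │
│ │ └─────┐ │ ╶─┤
│↓│       │ │   │
│ └─────┐ │ ├─╴ │
│↳ → → P│ │ │   │
├─────┐ │ └─┘ ┌─┤
│     │ │     │ │
│ ╶───┘ └─────┘ │
│               │
└───────────────┘

Path to Q:

┌─────────────┬─┐
│A → ↓        │ │
├───╴ ┌─────╴ ╵ │
│↓ ← ↲│         │
│ ╶───┴─────────┤
│↳ → → → → → → ↓│
│ ┌─┐ ╶─────┬─╴ │
│ │ │       │Q ↲│
│ │ └─────┐ │ ╶─┤
│ │       │ │   │
│ └─────┐ │ ├─╴ │
│       │ │ │   │
├─────┐ │ └─┘ ┌─┤
│     │ │     │ │
│ ╶───┘ └─────┘ │
│               │
└───────────────┘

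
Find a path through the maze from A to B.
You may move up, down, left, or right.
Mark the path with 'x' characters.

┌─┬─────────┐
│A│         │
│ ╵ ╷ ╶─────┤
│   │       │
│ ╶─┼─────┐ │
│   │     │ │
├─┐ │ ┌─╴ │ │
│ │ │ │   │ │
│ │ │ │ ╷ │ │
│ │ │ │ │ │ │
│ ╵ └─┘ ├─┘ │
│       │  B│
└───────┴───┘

Finding the shortest path through the maze:
Path length: 12 steps
Directions: down → right → up → right → down → right → right → right → down → down → down → down

Solution:

┌─┬─────────┐
│A│x x      │
│ ╵ ╷ ╶─────┤
│x x│x x x x│
│ ╶─┼─────┐ │
│   │     │x│
├─┐ │ ┌─╴ │ │
│ │ │ │   │x│
│ │ │ │ ╷ │ │
│ │ │ │ │ │x│
│ ╵ └─┘ ├─┘ │
│       │  B│
└───────┴───┘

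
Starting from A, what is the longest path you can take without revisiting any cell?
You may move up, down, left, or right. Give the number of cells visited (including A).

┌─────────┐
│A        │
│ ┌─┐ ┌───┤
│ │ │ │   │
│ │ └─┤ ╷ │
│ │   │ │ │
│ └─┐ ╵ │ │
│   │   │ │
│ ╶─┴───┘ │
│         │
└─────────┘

Finding longest simple path using DFS:
Start: (0, 0)
Longest path visits 19 cells
Path: A → down → down → down → down → right → right → right → right → up → up → up → left → down → down → left → up → left → up

Solution:

┌─────────┐
│A        │
│ ┌─┐ ┌───┤
│↓│B│ │↓ ↰│
│ │ └─┤ ╷ │
│↓│↑ ↰│↓│↑│
│ └─┐ ╵ │ │
│↓  │↑ ↲│↑│
│ ╶─┴───┘ │
│↳ → → → ↑│
└─────────┘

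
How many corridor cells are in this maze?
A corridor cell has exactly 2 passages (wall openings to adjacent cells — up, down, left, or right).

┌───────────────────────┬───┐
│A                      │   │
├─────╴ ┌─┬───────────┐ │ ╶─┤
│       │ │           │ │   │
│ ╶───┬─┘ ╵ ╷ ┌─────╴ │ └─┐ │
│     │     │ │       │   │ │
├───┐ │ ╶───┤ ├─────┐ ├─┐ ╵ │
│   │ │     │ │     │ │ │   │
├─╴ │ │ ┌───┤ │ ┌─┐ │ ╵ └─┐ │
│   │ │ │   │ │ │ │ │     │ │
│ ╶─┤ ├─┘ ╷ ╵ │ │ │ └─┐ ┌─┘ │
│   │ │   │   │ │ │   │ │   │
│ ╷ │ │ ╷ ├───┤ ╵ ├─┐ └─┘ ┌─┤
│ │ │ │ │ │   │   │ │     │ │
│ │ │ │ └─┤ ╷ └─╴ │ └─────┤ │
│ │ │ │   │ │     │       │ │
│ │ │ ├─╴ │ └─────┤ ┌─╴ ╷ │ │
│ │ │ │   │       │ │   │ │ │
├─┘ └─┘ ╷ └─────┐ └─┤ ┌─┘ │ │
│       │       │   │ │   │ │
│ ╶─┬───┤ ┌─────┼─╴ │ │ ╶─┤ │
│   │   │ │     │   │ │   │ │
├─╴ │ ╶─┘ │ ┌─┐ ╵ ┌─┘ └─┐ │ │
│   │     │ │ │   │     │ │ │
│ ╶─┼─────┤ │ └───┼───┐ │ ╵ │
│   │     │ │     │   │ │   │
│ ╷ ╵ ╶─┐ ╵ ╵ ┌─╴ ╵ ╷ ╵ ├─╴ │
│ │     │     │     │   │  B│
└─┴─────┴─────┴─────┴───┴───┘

Counting cells with exactly 2 passages:
Total corridor cells: 149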